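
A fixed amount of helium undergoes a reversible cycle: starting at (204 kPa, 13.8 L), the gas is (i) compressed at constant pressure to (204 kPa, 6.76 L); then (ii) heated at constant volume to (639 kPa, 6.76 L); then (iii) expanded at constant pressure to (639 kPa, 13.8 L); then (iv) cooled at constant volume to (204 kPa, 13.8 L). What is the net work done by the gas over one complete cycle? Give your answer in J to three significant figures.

Constant-volume legs do no work.
W(i) = (204)(6.76 − 13.8) = -1436 J; W(iii) = (639)(13.8 − 6.76) = 4499 J.
W_net = -1436 + 4499 = 3062 J (the clockwise enclosed area).

W_net ≈ 3060 J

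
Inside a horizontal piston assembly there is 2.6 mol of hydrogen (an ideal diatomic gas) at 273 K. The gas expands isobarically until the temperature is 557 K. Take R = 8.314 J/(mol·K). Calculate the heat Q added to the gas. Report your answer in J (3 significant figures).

Q ≈ 21500 J

Isobaric: W = nRΔT = (2.6)(8.314)(284) = 6139 J.
ΔU = nCᵥΔT with Cᵥ = 5R/2: ΔU = (2.6)(20.79)(284) = 15348 J.
Q = ΔU + W = 15348 + 6139 = 21487 J.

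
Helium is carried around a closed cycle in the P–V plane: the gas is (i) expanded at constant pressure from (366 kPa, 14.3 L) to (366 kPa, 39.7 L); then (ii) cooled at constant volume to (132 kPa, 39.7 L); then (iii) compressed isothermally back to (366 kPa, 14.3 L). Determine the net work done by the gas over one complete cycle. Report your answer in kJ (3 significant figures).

W_net ≈ 3.95 kJ

Leg (i): W = PΔV = (366)(39.7 − 14.3) = 9296 J.
Leg (ii): W = 0.
Leg (iii): W = PᵢVᵢ ln(V_f/Vᵢ) = (5240) ln(14.3/39.7) = -5351 J.
W_net = 9296 − 5351 = 3945 J.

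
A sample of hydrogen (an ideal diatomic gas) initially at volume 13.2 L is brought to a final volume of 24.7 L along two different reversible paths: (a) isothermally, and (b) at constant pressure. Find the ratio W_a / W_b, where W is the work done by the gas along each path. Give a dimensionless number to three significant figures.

W_a / W_b ≈ 0.719

Path (a) isothermal: W = P₁V₁ ln(V₂/V₁) → W_a/(P₁V₁) = 0.6266.
Path (b) isobaric: W = P₁(V₂ − V₁) → W_b/(P₁V₁) = 0.8712.
W_a / W_b = 0.6266 / 0.8712 = 0.7192.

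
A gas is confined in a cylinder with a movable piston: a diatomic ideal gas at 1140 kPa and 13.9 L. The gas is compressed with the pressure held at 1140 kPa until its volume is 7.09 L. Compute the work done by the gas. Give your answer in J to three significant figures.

W ≈ -7760 J

Isobaric: W = P ΔV.
W = (1140 kPa)(7.09 − 13.9 L) = (1140)(-6.81) = -7763 J.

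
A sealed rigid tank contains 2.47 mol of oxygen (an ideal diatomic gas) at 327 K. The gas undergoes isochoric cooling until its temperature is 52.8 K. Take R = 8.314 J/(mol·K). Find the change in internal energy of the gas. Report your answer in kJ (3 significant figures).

ΔU ≈ -14.1 kJ

Constant volume ⇒ W = 0, so Q = ΔU = nCᵥΔT with Cᵥ = 5R/2 = 20.79 J/(mol·K).
ΔU = (2.47)(20.79)(52.8 − 327) = -14077 J.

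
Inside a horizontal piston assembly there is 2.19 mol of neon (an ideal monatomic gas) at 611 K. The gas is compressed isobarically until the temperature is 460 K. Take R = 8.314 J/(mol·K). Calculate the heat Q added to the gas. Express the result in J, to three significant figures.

Isobaric: W = nRΔT = (2.19)(8.314)(-151) = -2749 J.
ΔU = nCᵥΔT with Cᵥ = 3R/2: ΔU = (2.19)(12.47)(-151) = -4124 J.
Q = ΔU + W = -4124 − 2749 = -6873 J.

Q ≈ -6870 J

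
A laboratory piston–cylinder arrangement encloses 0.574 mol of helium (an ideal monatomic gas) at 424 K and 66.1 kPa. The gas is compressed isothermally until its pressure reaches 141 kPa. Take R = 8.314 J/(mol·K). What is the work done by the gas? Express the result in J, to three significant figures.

W ≈ -1530 J

Isothermal process: W = nRT ln(V₂/V₁) = nRT ln(P₁/P₂).
W = (0.574)(8.314)(424) × ln(66.1/141)
  = 2023 × ln(0.4688) = 2023 × -0.7576
W_by_gas = -1533 J.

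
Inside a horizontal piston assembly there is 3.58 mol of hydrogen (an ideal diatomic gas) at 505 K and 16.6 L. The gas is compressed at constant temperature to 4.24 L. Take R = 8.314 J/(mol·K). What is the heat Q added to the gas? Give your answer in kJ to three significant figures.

Q ≈ -20.5 kJ

Isothermal ⇒ ΔU = 0, so Q = W = nRT ln(V₂/V₁).
Q = (3.58)(8.314)(505) ln(4.24/16.6) = 15031 × -1.365 = -20515 J.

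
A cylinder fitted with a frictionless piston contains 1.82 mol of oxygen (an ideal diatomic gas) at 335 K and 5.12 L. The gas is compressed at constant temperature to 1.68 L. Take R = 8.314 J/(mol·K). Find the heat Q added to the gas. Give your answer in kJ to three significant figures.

Q ≈ -5.65 kJ

Isothermal ⇒ ΔU = 0, so Q = W = nRT ln(V₂/V₁).
Q = (1.82)(8.314)(335) ln(1.68/5.12) = 5069 × -1.114 = -5649 J.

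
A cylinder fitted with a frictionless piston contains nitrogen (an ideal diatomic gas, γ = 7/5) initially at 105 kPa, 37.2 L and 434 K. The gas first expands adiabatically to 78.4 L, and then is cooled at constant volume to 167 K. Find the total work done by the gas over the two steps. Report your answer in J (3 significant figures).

Step 1 (adiabatic): W = (P₁V₁ − P₂V₂)/(γ−1) = (3906 − 2899)/0.4 = 2518 J.
Step 2 (isochoric): W = 0 (constant volume).
W_total = 2518 + 0 = 2518 J.

W_total ≈ 2520 J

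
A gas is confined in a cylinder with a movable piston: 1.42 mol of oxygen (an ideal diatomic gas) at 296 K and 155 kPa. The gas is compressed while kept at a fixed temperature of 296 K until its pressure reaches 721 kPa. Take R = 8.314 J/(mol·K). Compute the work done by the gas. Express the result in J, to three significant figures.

W ≈ -5370 J

Isothermal process: W = nRT ln(V₂/V₁) = nRT ln(P₁/P₂).
W = (1.42)(8.314)(296) × ln(155/721)
  = 3495 × ln(0.215) = 3495 × -1.537
W_by_gas = -5372 J.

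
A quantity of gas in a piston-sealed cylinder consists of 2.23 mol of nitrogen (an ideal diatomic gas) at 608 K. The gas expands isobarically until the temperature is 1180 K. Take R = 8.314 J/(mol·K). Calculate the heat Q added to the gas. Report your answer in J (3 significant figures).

Isobaric: W = nRΔT = (2.23)(8.314)(572) = 10605 J.
ΔU = nCᵥΔT with Cᵥ = 5R/2: ΔU = (2.23)(20.79)(572) = 26513 J.
Q = ΔU + W = 26513 + 10605 = 37118 J.

Q ≈ 37100 J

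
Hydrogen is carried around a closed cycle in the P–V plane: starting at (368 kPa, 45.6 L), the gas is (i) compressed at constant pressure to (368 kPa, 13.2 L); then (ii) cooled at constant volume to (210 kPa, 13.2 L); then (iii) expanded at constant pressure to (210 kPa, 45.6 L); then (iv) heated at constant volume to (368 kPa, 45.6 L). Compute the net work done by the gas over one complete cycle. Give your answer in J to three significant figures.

W_net ≈ -5120 J

Constant-volume legs do no work.
W(i) = (368)(13.2 − 45.6) = -11923 J; W(iii) = (210)(45.6 − 13.2) = 6804 J.
W_net = -11923 + 6804 = -5119 J (the counter-clockwise enclosed area).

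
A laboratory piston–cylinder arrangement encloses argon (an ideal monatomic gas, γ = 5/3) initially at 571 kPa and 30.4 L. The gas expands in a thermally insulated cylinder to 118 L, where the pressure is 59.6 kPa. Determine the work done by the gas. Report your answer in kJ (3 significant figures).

W ≈ 15.5 kJ

Adiabatic: W = (P₁V₁ − P₂V₂)/(γ − 1) with γ = 5/3.
P₁V₁ = 17358 J, P₂V₂ = 7033 J.
W = (17358 − 7033) / 0.6667 = 15488 J.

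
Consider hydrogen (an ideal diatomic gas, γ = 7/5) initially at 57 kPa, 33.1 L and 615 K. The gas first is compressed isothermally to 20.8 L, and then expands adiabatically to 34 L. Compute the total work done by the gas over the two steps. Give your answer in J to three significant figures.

W_total ≈ -34.8 J

Step 1 (isothermal): W = P₁V₁ ln(V₂/V₁) = (1887) ln(20.8/33.1) = -876.5 J.
After step 1: P = 90.71 kPa, V = 20.8 L, T = 615 K.
Step 2 (adiabatic): W = (P₁V₁ − P₂V₂)/(γ−1) = (1887 − 1550)/0.4 = 841.7 J.
W_total = -876.5 + 841.7 = -34.82 J.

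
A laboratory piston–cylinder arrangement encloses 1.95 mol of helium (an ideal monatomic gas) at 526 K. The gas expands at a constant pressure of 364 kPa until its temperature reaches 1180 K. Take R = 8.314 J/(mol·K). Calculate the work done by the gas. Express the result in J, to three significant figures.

Isobaric: W = P ΔV = nR ΔT.
W = (1.95)(8.314)(1180 − 526) = 10603 J.

W ≈ 10600 J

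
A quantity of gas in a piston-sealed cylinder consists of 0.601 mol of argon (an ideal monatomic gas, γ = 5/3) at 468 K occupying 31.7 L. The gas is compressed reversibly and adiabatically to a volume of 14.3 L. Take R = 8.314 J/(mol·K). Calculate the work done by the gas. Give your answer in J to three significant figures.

Adiabatic: TV^(γ−1) = const with γ = 5/3.
T₂ = T₁ (V₁/V₂)^(γ−1) = 468 × (31.7/14.3)^0.667 = 468 × 1.7 = 795.7 K.
W_by = nCᵥ(T₁ − T₂) = (0.601)(12.47)(468 − 795.7) = -2456 J.

W ≈ -2460 J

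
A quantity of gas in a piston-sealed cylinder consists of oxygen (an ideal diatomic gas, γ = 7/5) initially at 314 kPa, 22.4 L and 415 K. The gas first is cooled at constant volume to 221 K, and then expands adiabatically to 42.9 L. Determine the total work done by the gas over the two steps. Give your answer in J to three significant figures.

W_total ≈ 2140 J

Step 1 (isochoric): W = 0 (constant volume).
After step 1: P = 167.2 kPa (V unchanged).
Step 2 (adiabatic): W = (P₁V₁ − P₂V₂)/(γ−1) = (3746 − 2888)/0.4 = 2143 J.
W_total = 0 + 2143 = 2143 J.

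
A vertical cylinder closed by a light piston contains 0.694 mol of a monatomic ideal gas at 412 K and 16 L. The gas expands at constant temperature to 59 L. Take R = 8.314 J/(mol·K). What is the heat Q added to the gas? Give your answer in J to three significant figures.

Isothermal ⇒ ΔU = 0, so Q = W = nRT ln(V₂/V₁).
Q = (0.694)(8.314)(412) ln(59/16) = 2377 × 1.305 = 3102 J.

Q ≈ 3100 J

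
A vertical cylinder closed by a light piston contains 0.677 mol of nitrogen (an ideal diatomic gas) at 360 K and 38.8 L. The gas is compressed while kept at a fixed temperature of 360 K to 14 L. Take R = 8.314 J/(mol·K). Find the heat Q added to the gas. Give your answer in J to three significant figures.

Isothermal ⇒ ΔU = 0, so Q = W = nRT ln(V₂/V₁).
Q = (0.677)(8.314)(360) ln(14/38.8) = 2026 × -1.019 = -2066 J.

Q ≈ -2070 J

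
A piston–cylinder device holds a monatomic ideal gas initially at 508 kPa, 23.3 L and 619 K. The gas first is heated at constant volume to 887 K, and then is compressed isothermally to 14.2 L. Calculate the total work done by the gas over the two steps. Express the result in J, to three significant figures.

Step 1 (isochoric): W = 0 (constant volume).
After step 1: P = 727.9 kPa (V unchanged).
Step 2 (isothermal): W = P₁V₁ ln(V₂/V₁) = (16961) ln(14.2/23.3) = -8399 J.
W_total = 0 − 8399 = -8399 J.

W_total ≈ -8400 J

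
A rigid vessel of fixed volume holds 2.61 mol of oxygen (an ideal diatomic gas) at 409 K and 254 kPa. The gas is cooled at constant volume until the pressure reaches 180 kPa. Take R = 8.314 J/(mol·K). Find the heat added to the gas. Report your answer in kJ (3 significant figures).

Q ≈ -6.46 kJ

Constant volume ⇒ W = 0, so Q = ΔU = nCᵥΔT with Cᵥ = 5R/2 = 20.79 J/(mol·K).
At constant V, T₂/T₁ = P₂/P₁ ⇒ ΔT = T₁(P₂/P₁ − 1) = 409·(180/254 − 1) = -119.2 K.
ΔU = (2.61)(20.79)(-119.2) = -6464 J.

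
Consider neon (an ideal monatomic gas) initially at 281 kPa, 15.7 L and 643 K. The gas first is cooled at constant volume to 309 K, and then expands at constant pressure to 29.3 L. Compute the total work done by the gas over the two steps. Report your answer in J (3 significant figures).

W_total ≈ 1840 J

Step 1 (isochoric): W = 0 (constant volume).
After step 1: P = 135 kPa (V unchanged).
Step 2 (isobaric): W = PΔV = (135 kPa)(29.3 − 15.7 L) = 1837 J.
W_total = 0 + 1837 = 1837 J.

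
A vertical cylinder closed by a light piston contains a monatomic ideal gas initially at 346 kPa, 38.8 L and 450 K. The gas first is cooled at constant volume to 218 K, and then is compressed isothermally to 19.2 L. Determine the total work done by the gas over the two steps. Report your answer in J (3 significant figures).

W_total ≈ -4580 J

Step 1 (isochoric): W = 0 (constant volume).
After step 1: P = 167.6 kPa (V unchanged).
Step 2 (isothermal): W = P₁V₁ ln(V₂/V₁) = (6504) ln(19.2/38.8) = -4575 J.
W_total = 0 − 4575 = -4575 J.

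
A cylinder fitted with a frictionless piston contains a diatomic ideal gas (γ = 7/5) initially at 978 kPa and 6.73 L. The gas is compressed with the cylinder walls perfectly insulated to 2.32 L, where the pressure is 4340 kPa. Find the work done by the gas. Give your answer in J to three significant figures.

W ≈ -8720 J

Adiabatic: W = (P₁V₁ − P₂V₂)/(γ − 1) with γ = 7/5.
P₁V₁ = 6582 J, P₂V₂ = 10069 J.
W = (6582 − 10069) / 0.4 = -8717 J.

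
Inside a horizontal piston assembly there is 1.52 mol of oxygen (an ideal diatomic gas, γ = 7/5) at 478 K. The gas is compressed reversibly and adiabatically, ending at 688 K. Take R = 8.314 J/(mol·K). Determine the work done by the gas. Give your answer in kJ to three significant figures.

W ≈ -6.63 kJ

Adiabatic ⇒ Q = 0, so W_by = −ΔU = nCᵥ(T₁ − T₂).
Cᵥ = 5R/2 = 20.79 J/(mol·K).
W = (1.52)(20.79)(478 − 688) = -6635 J.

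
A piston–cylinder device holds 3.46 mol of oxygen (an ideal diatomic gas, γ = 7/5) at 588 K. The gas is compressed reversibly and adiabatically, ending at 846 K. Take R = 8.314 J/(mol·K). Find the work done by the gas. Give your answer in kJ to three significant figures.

Adiabatic ⇒ Q = 0, so W_by = −ΔU = nCᵥ(T₁ − T₂).
Cᵥ = 5R/2 = 20.79 J/(mol·K).
W = (3.46)(20.79)(588 − 846) = -18554 J.

W ≈ -18.6 kJ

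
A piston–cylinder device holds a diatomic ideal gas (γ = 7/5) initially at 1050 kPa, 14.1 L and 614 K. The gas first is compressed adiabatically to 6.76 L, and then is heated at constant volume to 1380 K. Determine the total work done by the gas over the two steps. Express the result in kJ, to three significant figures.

Step 1 (adiabatic): W = (P₁V₁ − P₂V₂)/(γ−1) = (14805 − 19866)/0.4 = -12653 J.
Step 2 (isochoric): W = 0 (constant volume).
W_total = -12653 + 0 = -12653 J.

W_total ≈ -12.7 kJ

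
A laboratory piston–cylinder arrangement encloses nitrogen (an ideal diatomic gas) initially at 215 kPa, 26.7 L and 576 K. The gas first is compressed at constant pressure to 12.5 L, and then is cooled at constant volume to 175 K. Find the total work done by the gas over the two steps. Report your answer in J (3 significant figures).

W_total ≈ -3050 J

Step 1 (isobaric): W = PΔV = (215 kPa)(12.5 − 26.7 L) = -3053 J.
Step 2 (isochoric): W = 0 (constant volume).
W_total = -3053 + 0 = -3053 J.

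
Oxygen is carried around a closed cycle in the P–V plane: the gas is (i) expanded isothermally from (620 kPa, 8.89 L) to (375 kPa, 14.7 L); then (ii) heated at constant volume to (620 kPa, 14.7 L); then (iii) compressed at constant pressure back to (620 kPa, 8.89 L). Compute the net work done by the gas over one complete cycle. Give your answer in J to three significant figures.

W_net ≈ -830 J

Leg (i): W = PᵢVᵢ ln(V_f/Vᵢ) = (5512) ln(14.7/8.89) = 2772 J.
Leg (ii): W = 0.
Leg (iii): W = PΔV = (620)(8.89 − 14.7) = -3602 J.
W_net = 2772 − 3602 = -830.2 J.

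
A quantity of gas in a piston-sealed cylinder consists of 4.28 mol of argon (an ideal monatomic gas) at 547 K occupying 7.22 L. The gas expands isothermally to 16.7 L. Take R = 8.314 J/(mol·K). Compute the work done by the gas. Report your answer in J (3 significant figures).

W ≈ 16300 J

Isothermal: W = nRT ln(V₂/V₁).
W = (4.28)(8.314)(547) × ln(16.7/7.22)
  = 19464 × 0.8386
W_by_gas = 16322 J.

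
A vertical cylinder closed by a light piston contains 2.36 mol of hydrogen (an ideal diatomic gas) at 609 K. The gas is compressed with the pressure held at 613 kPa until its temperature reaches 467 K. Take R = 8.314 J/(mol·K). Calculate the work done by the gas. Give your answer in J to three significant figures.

W ≈ -2790 J

Isobaric: W = P ΔV = nR ΔT.
W = (2.36)(8.314)(467 − 609) = -2786 J.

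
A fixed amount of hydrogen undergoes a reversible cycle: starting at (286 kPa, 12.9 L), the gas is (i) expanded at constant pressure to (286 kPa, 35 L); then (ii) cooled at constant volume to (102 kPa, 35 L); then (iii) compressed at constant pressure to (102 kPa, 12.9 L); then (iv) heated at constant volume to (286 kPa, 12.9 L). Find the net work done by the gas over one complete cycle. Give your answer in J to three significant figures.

W_net ≈ 4070 J

Constant-volume legs do no work.
W(i) = (286)(35 − 12.9) = 6321 J; W(iii) = (102)(12.9 − 35) = -2254 J.
W_net = 6321 − 2254 = 4066 J (the clockwise enclosed area).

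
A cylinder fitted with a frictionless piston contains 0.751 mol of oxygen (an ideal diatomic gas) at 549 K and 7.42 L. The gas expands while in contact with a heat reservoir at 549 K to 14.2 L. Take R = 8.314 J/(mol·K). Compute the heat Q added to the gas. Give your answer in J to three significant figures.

Isothermal ⇒ ΔU = 0, so Q = W = nRT ln(V₂/V₁).
Q = (0.751)(8.314)(549) ln(14.2/7.42) = 3428 × 0.6491 = 2225 J.

Q ≈ 2220 J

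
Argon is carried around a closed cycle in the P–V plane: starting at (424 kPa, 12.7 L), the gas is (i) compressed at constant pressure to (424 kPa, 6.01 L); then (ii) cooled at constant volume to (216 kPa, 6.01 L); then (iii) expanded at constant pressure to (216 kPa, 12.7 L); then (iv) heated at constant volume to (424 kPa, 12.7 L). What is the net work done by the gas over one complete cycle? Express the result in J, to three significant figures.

W_net ≈ -1390 J

Constant-volume legs do no work.
W(i) = (424)(6.01 − 12.7) = -2837 J; W(iii) = (216)(12.7 − 6.01) = 1445 J.
W_net = -2837 + 1445 = -1392 J (the counter-clockwise enclosed area).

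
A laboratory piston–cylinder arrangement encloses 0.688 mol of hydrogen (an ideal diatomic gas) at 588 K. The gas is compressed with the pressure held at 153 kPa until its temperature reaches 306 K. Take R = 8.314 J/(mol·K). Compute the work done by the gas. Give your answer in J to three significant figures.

Isobaric: W = P ΔV = nR ΔT.
W = (0.688)(8.314)(306 − 588) = -1613 J.

W ≈ -1610 J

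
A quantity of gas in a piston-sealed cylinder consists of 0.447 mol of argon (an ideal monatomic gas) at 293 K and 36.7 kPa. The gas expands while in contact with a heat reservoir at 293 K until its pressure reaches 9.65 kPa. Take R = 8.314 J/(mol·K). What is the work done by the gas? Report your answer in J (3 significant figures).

Isothermal process: W = nRT ln(V₂/V₁) = nRT ln(P₁/P₂).
W = (0.447)(8.314)(293) × ln(36.7/9.65)
  = 1089 × ln(3.803) = 1089 × 1.336
W_by_gas = 1455 J.

W ≈ 1450 J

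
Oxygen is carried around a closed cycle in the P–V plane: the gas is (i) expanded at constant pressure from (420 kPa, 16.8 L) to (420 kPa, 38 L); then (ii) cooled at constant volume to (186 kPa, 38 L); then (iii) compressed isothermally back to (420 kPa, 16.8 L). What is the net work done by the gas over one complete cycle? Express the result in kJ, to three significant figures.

Leg (i): W = PΔV = (420)(38 − 16.8) = 8904 J.
Leg (ii): W = 0.
Leg (iii): W = PᵢVᵢ ln(V_f/Vᵢ) = (7068) ln(16.8/38) = -5769 J.
W_net = 8904 − 5769 = 3135 J.

W_net ≈ 3.14 kJ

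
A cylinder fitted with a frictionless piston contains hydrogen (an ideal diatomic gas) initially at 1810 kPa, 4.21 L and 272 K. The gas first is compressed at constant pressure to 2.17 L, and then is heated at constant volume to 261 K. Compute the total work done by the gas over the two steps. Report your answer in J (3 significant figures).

Step 1 (isobaric): W = PΔV = (1810 kPa)(2.17 − 4.21 L) = -3692 J.
Step 2 (isochoric): W = 0 (constant volume).
W_total = -3692 + 0 = -3692 J.

W_total ≈ -3690 J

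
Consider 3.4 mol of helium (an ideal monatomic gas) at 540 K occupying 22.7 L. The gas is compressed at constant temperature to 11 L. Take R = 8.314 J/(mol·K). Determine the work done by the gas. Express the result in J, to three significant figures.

Isothermal: W = nRT ln(V₂/V₁).
W = (3.4)(8.314)(540) × ln(11/22.7)
  = 15265 × -0.7245
W_by_gas = -11059 J.

W ≈ -11100 J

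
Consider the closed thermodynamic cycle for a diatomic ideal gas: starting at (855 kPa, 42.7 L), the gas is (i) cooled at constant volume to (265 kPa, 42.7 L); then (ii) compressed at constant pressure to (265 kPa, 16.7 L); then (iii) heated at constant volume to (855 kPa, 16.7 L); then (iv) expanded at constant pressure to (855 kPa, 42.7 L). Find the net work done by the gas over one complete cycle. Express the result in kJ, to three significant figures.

W_net ≈ 15.3 kJ

Constant-volume legs do no work.
W(ii) = (265)(16.7 − 42.7) = -6890 J; W(iv) = (855)(42.7 − 16.7) = 22230 J.
W_net = -6890 + 22230 = 15340 J (the clockwise enclosed area).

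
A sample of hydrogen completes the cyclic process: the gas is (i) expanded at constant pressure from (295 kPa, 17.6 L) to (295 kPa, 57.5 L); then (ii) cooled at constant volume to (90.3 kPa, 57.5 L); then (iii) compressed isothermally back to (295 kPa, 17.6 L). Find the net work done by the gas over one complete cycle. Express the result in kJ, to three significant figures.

Leg (i): W = PΔV = (295)(57.5 − 17.6) = 11770 J.
Leg (ii): W = 0.
Leg (iii): W = PᵢVᵢ ln(V_f/Vᵢ) = (5192) ln(17.6/57.5) = -6147 J.
W_net = 11770 − 6147 = 5623 J.

W_net ≈ 5.62 kJ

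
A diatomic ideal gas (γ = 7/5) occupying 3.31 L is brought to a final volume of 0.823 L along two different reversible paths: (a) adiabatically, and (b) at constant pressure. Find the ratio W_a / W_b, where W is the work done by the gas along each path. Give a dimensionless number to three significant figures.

Path (a) adiabatic: W = P₁V₁(1 − (V₁/V₂)^(γ−1))/(γ−1) → W_a/(P₁V₁) = -1.862.
Path (b) isobaric: W = P₁(V₂ − V₁) → W_b/(P₁V₁) = -0.7514.
W_a / W_b = -1.862 / -0.7514 = 2.479.

W_a / W_b ≈ 2.48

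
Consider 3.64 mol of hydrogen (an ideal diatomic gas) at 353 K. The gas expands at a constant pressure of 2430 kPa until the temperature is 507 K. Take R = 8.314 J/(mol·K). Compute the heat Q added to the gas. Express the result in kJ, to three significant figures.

Isobaric: W = nRΔT = (3.64)(8.314)(154) = 4660 J.
ΔU = nCᵥΔT with Cᵥ = 5R/2: ΔU = (3.64)(20.79)(154) = 11651 J.
Q = ΔU + W = 11651 + 4660 = 16312 J.

Q ≈ 16.3 kJ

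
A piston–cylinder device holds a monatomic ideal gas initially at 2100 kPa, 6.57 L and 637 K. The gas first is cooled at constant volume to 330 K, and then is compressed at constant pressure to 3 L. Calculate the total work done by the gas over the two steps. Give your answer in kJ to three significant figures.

Step 1 (isochoric): W = 0 (constant volume).
After step 1: P = 1088 kPa (V unchanged).
Step 2 (isobaric): W = PΔV = (1088 kPa)(3 − 6.57 L) = -3884 J.
W_total = 0 − 3884 = -3884 J.

W_total ≈ -3.88 kJ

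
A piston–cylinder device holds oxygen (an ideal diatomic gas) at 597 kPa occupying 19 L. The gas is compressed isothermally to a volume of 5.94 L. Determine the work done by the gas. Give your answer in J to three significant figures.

Isothermal: W = nRT ln(V₂/V₁) = P₁V₁ ln(V₂/V₁).
P₁V₁ = (597 kPa)(19 L) = 11343 J.
W = 11343 × ln(5.94/19) = 11343 × -1.163
W_by_gas = -13189 J.

W ≈ -13200 J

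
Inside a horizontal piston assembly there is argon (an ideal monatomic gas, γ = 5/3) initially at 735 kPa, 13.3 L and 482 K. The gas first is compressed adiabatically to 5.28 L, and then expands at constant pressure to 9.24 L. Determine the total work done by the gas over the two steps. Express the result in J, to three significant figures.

Step 1 (adiabatic): W = (P₁V₁ − P₂V₂)/(γ−1) = (9776 − 18097)/0.667 = -12483 J.
After step 1: P = 3428 kPa, V = 5.28 L, T = 892.3 K.
Step 2 (isobaric): W = PΔV = (3428 kPa)(9.24 − 5.28 L) = 13573 J.
W_total = -12483 + 13573 = 1090 J.

W_total ≈ 1090 J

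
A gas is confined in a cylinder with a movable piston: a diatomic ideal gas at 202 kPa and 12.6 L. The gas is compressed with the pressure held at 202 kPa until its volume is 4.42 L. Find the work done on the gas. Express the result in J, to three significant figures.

Isobaric: W = P ΔV.
W = (202 kPa)(4.42 − 12.6 L) = (202)(-8.18) = -1652 J.
Work on gas = −W_by = 1652 J.

W ≈ 1650 J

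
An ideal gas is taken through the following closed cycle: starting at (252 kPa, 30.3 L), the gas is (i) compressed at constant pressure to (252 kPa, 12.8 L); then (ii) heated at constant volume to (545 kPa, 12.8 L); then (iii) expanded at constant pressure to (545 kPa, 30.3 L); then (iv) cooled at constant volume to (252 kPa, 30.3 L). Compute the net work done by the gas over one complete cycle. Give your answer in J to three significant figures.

W_net ≈ 5130 J

Constant-volume legs do no work.
W(i) = (252)(12.8 − 30.3) = -4410 J; W(iii) = (545)(30.3 − 12.8) = 9538 J.
W_net = -4410 + 9538 = 5128 J (the clockwise enclosed area).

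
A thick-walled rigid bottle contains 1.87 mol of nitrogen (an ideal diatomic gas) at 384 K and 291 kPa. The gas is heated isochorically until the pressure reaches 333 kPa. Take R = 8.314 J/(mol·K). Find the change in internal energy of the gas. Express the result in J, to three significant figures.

Constant volume ⇒ W = 0, so Q = ΔU = nCᵥΔT with Cᵥ = 5R/2 = 20.79 J/(mol·K).
At constant V, T₂/T₁ = P₂/P₁ ⇒ ΔT = T₁(P₂/P₁ − 1) = 384·(333/291 − 1) = 55.42 K.
ΔU = (1.87)(20.79)(55.42) = 2154 J.

ΔU ≈ 2150 J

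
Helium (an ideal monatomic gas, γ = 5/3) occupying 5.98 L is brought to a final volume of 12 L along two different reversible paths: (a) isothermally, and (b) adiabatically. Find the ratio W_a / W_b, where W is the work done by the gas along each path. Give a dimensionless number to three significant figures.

Path (a) isothermal: W = P₁V₁ ln(V₂/V₁) → W_a/(P₁V₁) = 0.6965.
Path (b) adiabatic: W = P₁V₁(1 − (V₁/V₂)^(γ−1))/(γ−1) → W_b/(P₁V₁) = 0.5572.
W_a / W_b = 0.6965 / 0.5572 = 1.25.

W_a / W_b ≈ 1.25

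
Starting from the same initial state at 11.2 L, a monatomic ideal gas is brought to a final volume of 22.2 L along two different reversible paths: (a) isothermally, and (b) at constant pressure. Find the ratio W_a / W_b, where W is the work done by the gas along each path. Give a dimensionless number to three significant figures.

W_a / W_b ≈ 0.697

Path (a) isothermal: W = P₁V₁ ln(V₂/V₁) → W_a/(P₁V₁) = 0.6842.
Path (b) isobaric: W = P₁(V₂ − V₁) → W_b/(P₁V₁) = 0.9821.
W_a / W_b = 0.6842 / 0.9821 = 0.6966.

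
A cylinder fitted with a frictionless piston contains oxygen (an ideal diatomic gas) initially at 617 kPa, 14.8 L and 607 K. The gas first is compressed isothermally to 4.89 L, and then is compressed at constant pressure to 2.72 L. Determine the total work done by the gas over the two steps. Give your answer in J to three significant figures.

Step 1 (isothermal): W = P₁V₁ ln(V₂/V₁) = (9132) ln(4.89/14.8) = -10113 J.
After step 1: P = 1867 kPa, V = 4.89 L, T = 607 K.
Step 2 (isobaric): W = PΔV = (1867 kPa)(2.72 − 4.89 L) = -4052 J.
W_total = -10113 − 4052 = -14165 J.

W_total ≈ -14200 J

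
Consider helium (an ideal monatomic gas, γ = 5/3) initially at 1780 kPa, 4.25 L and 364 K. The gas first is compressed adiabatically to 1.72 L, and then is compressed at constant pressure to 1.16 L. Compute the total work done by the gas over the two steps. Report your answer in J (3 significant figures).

W_total ≈ -13900 J

Step 1 (adiabatic): W = (P₁V₁ − P₂V₂)/(γ−1) = (7565 − 13827)/0.667 = -9392 J.
After step 1: P = 8039 kPa, V = 1.72 L, T = 665.3 K.
Step 2 (isobaric): W = PΔV = (8039 kPa)(1.16 − 1.72 L) = -4502 J.
W_total = -9392 − 4502 = -13894 J.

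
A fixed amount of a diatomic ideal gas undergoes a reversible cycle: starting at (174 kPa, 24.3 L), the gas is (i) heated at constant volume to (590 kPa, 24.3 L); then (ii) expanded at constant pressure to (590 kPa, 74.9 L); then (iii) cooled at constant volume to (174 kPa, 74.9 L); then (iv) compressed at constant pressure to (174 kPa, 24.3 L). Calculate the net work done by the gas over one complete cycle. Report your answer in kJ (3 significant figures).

W_net ≈ 21.0 kJ

Constant-volume legs do no work.
W(ii) = (590)(74.9 − 24.3) = 29854 J; W(iv) = (174)(24.3 − 74.9) = -8804 J.
W_net = 29854 − 8804 = 21050 J (the clockwise enclosed area).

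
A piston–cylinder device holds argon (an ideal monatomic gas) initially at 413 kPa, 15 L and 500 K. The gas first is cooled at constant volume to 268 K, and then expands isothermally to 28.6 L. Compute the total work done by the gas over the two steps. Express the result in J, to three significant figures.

Step 1 (isochoric): W = 0 (constant volume).
After step 1: P = 221.4 kPa (V unchanged).
Step 2 (isothermal): W = P₁V₁ ln(V₂/V₁) = (3321) ln(28.6/15) = 2143 J.
W_total = 0 + 2143 = 2143 J.

W_total ≈ 2140 J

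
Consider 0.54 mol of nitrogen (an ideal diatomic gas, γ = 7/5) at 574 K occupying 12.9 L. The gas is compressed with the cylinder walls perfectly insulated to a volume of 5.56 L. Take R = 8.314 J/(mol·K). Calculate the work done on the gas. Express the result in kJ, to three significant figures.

W ≈ 2.58 kJ

Adiabatic: TV^(γ−1) = const with γ = 7/5.
T₂ = T₁ (V₁/V₂)^(γ−1) = 574 × (12.9/5.56)^0.4 = 574 × 1.4 = 803.7 K.
W_by = nCᵥ(T₁ − T₂) = (0.54)(20.79)(574 − 803.7) = -2579 J.
Work on gas = −W_by = 2579 J.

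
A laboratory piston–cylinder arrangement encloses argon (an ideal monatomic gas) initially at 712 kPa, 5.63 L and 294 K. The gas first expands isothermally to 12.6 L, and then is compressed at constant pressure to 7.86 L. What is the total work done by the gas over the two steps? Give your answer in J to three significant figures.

W_total ≈ 1720 J

Step 1 (isothermal): W = P₁V₁ ln(V₂/V₁) = (4009) ln(12.6/5.63) = 3229 J.
After step 1: P = 318.1 kPa, V = 12.6 L, T = 294 K.
Step 2 (isobaric): W = PΔV = (318.1 kPa)(7.86 − 12.6 L) = -1508 J.
W_total = 3229 − 1508 = 1721 J.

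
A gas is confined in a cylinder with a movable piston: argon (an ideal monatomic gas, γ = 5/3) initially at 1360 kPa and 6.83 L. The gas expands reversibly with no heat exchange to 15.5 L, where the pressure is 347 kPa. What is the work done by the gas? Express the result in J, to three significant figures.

W ≈ 5870 J

Adiabatic: W = (P₁V₁ − P₂V₂)/(γ − 1) with γ = 5/3.
P₁V₁ = 9289 J, P₂V₂ = 5378 J.
W = (9289 − 5378) / 0.6667 = 5865 J.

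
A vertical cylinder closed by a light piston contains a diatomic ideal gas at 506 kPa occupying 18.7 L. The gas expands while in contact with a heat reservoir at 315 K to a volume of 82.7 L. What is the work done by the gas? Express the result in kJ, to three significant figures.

Isothermal: W = nRT ln(V₂/V₁) = P₁V₁ ln(V₂/V₁).
P₁V₁ = (506 kPa)(18.7 L) = 9462 J.
W = 9462 × ln(82.7/18.7) = 9462 × 1.487
W_by_gas = 14067 J.

W ≈ 14.1 kJ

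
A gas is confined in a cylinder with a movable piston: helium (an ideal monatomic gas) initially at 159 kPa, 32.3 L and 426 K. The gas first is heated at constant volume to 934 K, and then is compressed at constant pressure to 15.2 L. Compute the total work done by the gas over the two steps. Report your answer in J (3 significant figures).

W_total ≈ -5960 J

Step 1 (isochoric): W = 0 (constant volume).
After step 1: P = 348.6 kPa (V unchanged).
Step 2 (isobaric): W = PΔV = (348.6 kPa)(15.2 − 32.3 L) = -5961 J.
W_total = 0 − 5961 = -5961 J.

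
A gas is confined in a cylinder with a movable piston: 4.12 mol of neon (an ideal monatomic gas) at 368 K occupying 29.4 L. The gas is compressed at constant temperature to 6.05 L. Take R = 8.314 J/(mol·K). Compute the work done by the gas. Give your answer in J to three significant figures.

Isothermal: W = nRT ln(V₂/V₁).
W = (4.12)(8.314)(368) × ln(6.05/29.4)
  = 12605 × -1.581
W_by_gas = -19928 J.

W ≈ -19900 J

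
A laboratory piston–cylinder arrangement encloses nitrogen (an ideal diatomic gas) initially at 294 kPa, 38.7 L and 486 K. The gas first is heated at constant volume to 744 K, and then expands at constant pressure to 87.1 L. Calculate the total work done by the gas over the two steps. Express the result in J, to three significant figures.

Step 1 (isochoric): W = 0 (constant volume).
After step 1: P = 450.1 kPa (V unchanged).
Step 2 (isobaric): W = PΔV = (450.1 kPa)(87.1 − 38.7 L) = 21784 J.
W_total = 0 + 21784 = 21784 J.

W_total ≈ 21800 J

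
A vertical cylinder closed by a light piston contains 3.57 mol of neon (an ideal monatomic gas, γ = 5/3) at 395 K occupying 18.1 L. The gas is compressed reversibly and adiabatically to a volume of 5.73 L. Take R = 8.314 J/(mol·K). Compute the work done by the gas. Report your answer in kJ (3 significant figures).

W ≈ -20.3 kJ

Adiabatic: TV^(γ−1) = const with γ = 5/3.
T₂ = T₁ (V₁/V₂)^(γ−1) = 395 × (18.1/5.73)^0.667 = 395 × 2.153 = 850.4 K.
W_by = nCᵥ(T₁ − T₂) = (3.57)(12.47)(395 − 850.4) = -20274 J.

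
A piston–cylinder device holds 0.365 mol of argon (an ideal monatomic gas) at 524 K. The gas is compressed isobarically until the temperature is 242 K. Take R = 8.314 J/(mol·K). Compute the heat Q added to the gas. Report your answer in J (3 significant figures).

Isobaric: W = nRΔT = (0.365)(8.314)(-282) = -855.8 J.
ΔU = nCᵥΔT with Cᵥ = 3R/2: ΔU = (0.365)(12.47)(-282) = -1284 J.
Q = ΔU + W = -1284 − 855.8 = -2139 J.

Q ≈ -2140 J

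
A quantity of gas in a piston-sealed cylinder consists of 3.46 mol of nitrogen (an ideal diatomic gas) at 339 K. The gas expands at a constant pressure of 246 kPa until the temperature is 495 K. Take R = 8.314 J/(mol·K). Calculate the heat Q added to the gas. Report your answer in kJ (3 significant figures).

Isobaric: W = nRΔT = (3.46)(8.314)(156) = 4488 J.
ΔU = nCᵥΔT with Cᵥ = 5R/2: ΔU = (3.46)(20.79)(156) = 11219 J.
Q = ΔU + W = 11219 + 4488 = 15706 J.

Q ≈ 15.7 kJ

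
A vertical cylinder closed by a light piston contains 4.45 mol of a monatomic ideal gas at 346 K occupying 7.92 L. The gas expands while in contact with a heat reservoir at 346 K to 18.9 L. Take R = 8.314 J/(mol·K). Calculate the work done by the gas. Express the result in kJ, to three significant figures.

Isothermal: W = nRT ln(V₂/V₁).
W = (4.45)(8.314)(346) × ln(18.9/7.92)
  = 12801 × 0.8698
W_by_gas = 11134 J.

W ≈ 11.1 kJ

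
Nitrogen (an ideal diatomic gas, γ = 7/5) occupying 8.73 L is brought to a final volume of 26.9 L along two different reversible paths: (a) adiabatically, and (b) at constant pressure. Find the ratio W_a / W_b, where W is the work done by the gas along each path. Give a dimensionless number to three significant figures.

W_a / W_b ≈ 0.435

Path (a) adiabatic: W = P₁V₁(1 − (V₁/V₂)^(γ−1))/(γ−1) → W_a/(P₁V₁) = 0.9062.
Path (b) isobaric: W = P₁(V₂ − V₁) → W_b/(P₁V₁) = 2.081.
W_a / W_b = 0.9062 / 2.081 = 0.4354.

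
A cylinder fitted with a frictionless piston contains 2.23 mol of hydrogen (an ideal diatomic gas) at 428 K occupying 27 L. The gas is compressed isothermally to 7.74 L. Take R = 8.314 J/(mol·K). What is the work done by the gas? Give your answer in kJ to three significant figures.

W ≈ -9.91 kJ

Isothermal: W = nRT ln(V₂/V₁).
W = (2.23)(8.314)(428) × ln(7.74/27)
  = 7935 × -1.249
W_by_gas = -9915 J.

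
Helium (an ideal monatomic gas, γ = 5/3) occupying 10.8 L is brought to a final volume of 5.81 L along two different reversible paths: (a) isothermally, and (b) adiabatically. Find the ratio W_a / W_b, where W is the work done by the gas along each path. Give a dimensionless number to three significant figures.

W_a / W_b ≈ 0.808

Path (a) isothermal: W = P₁V₁ ln(V₂/V₁) → W_a/(P₁V₁) = -0.62.
Path (b) adiabatic: W = P₁V₁(1 − (V₁/V₂)^(γ−1))/(γ−1) → W_b/(P₁V₁) = -0.7677.
W_a / W_b = -0.62 / -0.7677 = 0.8075.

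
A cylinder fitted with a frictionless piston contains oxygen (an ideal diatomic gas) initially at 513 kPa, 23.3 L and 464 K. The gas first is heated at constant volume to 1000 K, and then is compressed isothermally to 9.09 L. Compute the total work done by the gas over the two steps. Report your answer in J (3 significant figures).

Step 1 (isochoric): W = 0 (constant volume).
After step 1: P = 1106 kPa (V unchanged).
Step 2 (isothermal): W = P₁V₁ ln(V₂/V₁) = (25761) ln(9.09/23.3) = -24248 J.
W_total = 0 − 24248 = -24248 J.

W_total ≈ -24200 J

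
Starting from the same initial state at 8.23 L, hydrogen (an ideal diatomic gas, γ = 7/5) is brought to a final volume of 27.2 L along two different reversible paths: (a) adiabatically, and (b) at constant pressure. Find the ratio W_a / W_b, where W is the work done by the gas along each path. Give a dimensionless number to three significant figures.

Path (a) adiabatic: W = P₁V₁(1 − (V₁/V₂)^(γ−1))/(γ−1) → W_a/(P₁V₁) = 0.9502.
Path (b) isobaric: W = P₁(V₂ − V₁) → W_b/(P₁V₁) = 2.305.
W_a / W_b = 0.9502 / 2.305 = 0.4122.

W_a / W_b ≈ 0.412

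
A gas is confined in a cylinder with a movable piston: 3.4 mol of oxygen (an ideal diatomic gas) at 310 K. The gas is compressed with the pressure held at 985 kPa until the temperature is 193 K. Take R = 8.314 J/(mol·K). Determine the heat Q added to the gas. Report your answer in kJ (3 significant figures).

Isobaric: W = nRΔT = (3.4)(8.314)(-117) = -3307 J.
ΔU = nCᵥΔT with Cᵥ = 5R/2: ΔU = (3.4)(20.79)(-117) = -8268 J.
Q = ΔU + W = -8268 − 3307 = -11576 J.

Q ≈ -11.6 kJ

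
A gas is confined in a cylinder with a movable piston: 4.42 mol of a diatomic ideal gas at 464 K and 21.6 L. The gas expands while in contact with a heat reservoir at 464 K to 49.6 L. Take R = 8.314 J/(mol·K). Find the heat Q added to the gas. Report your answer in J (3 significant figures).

Q ≈ 14200 J

Isothermal ⇒ ΔU = 0, so Q = W = nRT ln(V₂/V₁).
Q = (4.42)(8.314)(464) ln(49.6/21.6) = 17051 × 0.8313 = 14174 J.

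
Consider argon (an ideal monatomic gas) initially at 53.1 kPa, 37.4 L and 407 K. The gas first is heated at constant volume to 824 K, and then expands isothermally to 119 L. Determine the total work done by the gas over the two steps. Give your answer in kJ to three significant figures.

Step 1 (isochoric): W = 0 (constant volume).
After step 1: P = 107.5 kPa (V unchanged).
Step 2 (isothermal): W = P₁V₁ ln(V₂/V₁) = (4021) ln(119/37.4) = 4654 J.
W_total = 0 + 4654 = 4654 J.

W_total ≈ 4.65 kJ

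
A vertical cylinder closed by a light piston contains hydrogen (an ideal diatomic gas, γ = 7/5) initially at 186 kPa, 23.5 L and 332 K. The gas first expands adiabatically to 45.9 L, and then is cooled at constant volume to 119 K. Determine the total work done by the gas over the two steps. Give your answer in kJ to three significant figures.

W_total ≈ 2.57 kJ

Step 1 (adiabatic): W = (P₁V₁ − P₂V₂)/(γ−1) = (4371 − 3344)/0.4 = 2567 J.
Step 2 (isochoric): W = 0 (constant volume).
W_total = 2567 + 0 = 2567 J.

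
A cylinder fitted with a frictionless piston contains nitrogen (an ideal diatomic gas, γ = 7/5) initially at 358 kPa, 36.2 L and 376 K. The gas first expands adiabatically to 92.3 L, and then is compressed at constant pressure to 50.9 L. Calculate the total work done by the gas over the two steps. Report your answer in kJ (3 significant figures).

Step 1 (adiabatic): W = (P₁V₁ − P₂V₂)/(γ−1) = (12960 − 8912)/0.4 = 10118 J.
After step 1: P = 96.56 kPa, V = 92.3 L, T = 258.6 K.
Step 2 (isobaric): W = PΔV = (96.56 kPa)(50.9 − 92.3 L) = -3998 J.
W_total = 10118 − 3998 = 6120 J.

W_total ≈ 6.12 kJ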